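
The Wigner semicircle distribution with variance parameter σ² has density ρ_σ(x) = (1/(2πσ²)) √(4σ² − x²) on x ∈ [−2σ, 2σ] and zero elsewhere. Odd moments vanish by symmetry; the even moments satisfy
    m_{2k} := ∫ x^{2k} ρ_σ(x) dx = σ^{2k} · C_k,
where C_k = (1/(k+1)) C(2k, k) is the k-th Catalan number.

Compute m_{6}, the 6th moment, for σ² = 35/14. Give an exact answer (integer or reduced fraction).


By the scaled semicircle moment identity, m_{2k} = σ^{2k} · C_k with k = 3.
C_3 = (1/(k+1)) · C(2k, k) = (1/4) · C(6, 3) = (1/4) · 20 = 5.
σ^{2k} = (σ²)^k = (35/14)^3 = 125/8.

Therefore m_{6} = σ^{6} · C_3 = (125/8) · 5 = 625/8.


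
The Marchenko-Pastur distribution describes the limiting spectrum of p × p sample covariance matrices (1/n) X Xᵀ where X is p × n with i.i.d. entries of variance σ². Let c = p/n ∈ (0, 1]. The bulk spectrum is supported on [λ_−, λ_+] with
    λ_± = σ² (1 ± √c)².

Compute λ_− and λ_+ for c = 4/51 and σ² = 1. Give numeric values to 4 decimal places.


c = 4/51 = 0.078431; √c = 0.280056.
λ_− = σ² (1 − √c)² = 1 · (1 − 0.280056)² = 1 · (0.719944)² = 0.518319.
λ_+ = σ² (1 + √c)² = 1 · (1 + 0.280056)² = 1 · (1.280056)² = 1.638543.

Rounded to 4 decimal places: λ_− ≈ 0.5183, λ_+ ≈ 1.6385.


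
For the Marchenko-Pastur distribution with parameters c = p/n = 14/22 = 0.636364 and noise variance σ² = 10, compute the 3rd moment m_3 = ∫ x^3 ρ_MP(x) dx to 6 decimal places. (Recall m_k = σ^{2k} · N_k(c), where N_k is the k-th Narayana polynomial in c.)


E[X³] = σ⁶ (1 + 3c + c²) (third MP moment). With σ² = 10 (so σ⁶ = 1000) and c = 14/22 = 0.636364: E[X³] = 1000 · (1 + 3·0.636364 + (0.636364)²) = 1000 · 3.314050.

So E[X^3] = 3314.049587.


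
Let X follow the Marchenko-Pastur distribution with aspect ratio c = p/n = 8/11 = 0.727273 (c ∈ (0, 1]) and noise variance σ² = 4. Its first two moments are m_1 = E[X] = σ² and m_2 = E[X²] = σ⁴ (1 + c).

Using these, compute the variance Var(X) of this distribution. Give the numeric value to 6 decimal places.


m_1 = E[X] = σ² = 4, so m_1² = 16.
m_2 = E[X²] = σ⁴ (1 + c) = 16 · (1 + 0.727273) = 16 · 1.727273 = 27.636364.
(Note m_2 − m_1² simplifies to c · σ⁴ = 0.727273 · 16.)

Var(X) = m_2 − m_1² = 27.636364 − 16 = 11.636364.


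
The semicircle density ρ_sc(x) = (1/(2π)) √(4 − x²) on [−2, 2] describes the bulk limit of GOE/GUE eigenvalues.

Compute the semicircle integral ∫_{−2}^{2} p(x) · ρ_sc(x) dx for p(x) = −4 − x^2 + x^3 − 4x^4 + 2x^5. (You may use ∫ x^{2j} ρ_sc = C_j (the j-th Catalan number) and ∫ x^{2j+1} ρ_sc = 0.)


Write p(x) = Σ a_i x^i, split into monomials and integrate each against ρ_sc separately.
Using ∫ x^{2j} ρ_sc = C_j = (1/(j+1)) C(2j, j) (Catalan numbers) and ∫ x^{2j+1} ρ_sc = 0 (odd monomials vanish by symmetry):
  i = 0 (even): a_0 · C_{0} = -4 · 1 = -4
  i = 2 (even): a_2 · C_{1} = -1 · 1 = -1
  i = 3 (odd): ∫ x^3 ρ_sc = 0 (vanishes)
  i = 4 (even): a_4 · C_{2} = -4 · 2 = -8
  i = 5 (odd): ∫ x^5 ρ_sc = 0 (vanishes)

Summing the contributions: ∫_{−2}^{2} p(x) ρ_sc(x) dx = (-4) + (-1) + (-8) = -13.


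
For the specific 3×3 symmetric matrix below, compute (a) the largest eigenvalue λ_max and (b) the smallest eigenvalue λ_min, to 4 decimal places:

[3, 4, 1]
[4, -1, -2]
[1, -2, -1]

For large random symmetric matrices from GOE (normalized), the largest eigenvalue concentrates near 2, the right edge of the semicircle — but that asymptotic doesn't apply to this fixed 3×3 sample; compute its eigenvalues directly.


Since M is real symmetric, all three eigenvalues are real; they are the roots of det(λI − M) = λ³ − (tr M) λ² + s λ − det M, where s is the sum of the principal 2×2 minors.
tr M = 3 + (-1) + (-1) = 1.
s = (3·(-1) − 4²) + (3·(-1) − 1²) + ((-1)·(-1) − (-2)²) = -19 + (-4) + (-3) = -26.
det M (expand along row 1) = 3·(-3) − 4·(-2) + 1·(-7) = -8.
Characteristic polynomial: λ³ − λ² − 26λ + 8 = 0.
Substitute λ = y + (tr M)/3 = y + 0.333333 to remove the quadratic term: y³ + p·y + q = 0 with p = s − (tr M)²/3 = -26.333333 and q = −2(tr M)³/27 + (tr M)·s/3 − det M = -0.740741.
Three real roots ⇒ use the trigonometric (Viète) form: r = 2√(−p/3) = 5.925463, φ = arccos(3q/(p·r)) = arccos(0.014242) = 1.556554 rad.
y_k = r·cos(φ/3 − 2πk/3) for k = 0, 1, 2 gives y = 5.145609, -0.028130, -5.117478.
λ_k = y_k + 0.333333 gives λ = 5.4789, 0.3052, -4.7841 (check: the sum is 1.0000 = tr M).

Hence λ_max = 5.4789 and λ_min = -4.7841.


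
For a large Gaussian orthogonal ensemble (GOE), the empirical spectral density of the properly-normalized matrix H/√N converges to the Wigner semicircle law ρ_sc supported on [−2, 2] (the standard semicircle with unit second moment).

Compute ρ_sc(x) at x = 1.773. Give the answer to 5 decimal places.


ρ_sc(x) = (1/(2π)) √(4 − x²). With x = 1.773:
  4 − x² = 4 − (1.773)² = 4 − 3.143529 = 0.856471.
  √(4 − x²) = 0.925457.
  1/(2π) = 0.159155.
  ρ_sc(1.773) = 0.159155 · 0.925457 = 0.147291.

Rounded to 5 decimal places: ρ_sc(1.773) ≈ 0.14729.


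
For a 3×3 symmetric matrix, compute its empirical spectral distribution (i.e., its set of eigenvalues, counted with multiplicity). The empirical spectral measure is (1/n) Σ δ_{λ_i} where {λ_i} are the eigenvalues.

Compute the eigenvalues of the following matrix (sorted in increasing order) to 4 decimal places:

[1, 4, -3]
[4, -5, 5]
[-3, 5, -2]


Since M is real symmetric, all three eigenvalues are real; they are the roots of det(λI − M) = λ³ − (tr M) λ² + s λ − det M, where s is the sum of the principal 2×2 minors.
tr M = 1 + (-5) + (-2) = -6.
s = (1·(-5) − 4²) + (1·(-2) − (-3)²) + ((-5)·(-2) − 5²) = -21 + (-11) + (-15) = -47.
det M (expand along row 1) = 1·(-15) − 4·7 + (-3)·5 = -58.
Characteristic polynomial: λ³ + 6λ² − 47λ + 58 = 0.
Substitute λ = y + (tr M)/3 = y − 2.000000 to remove the quadratic term: y³ + p·y + q = 0 with p = s − (tr M)²/3 = -59.000000 and q = −2(tr M)³/27 + (tr M)·s/3 − det M = 168.000000.
Three real roots ⇒ use the trigonometric (Viète) form: r = 2√(−p/3) = 8.869423, φ = arccos(3q/(p·r)) = arccos(-0.963126) = 2.869186 rad.
y_k = r·cos(φ/3 − 2πk/3) for k = 0, 1, 2 gives y = 5.112950, 3.719934, -8.832884.
λ_k = y_k − 2.000000 gives λ = 3.1129, 1.7199, -10.8329 (check: the sum is -6.0000 = tr M).

Eigenvalues sorted in increasing order: [-10.8329, 1.7199, 3.1129].


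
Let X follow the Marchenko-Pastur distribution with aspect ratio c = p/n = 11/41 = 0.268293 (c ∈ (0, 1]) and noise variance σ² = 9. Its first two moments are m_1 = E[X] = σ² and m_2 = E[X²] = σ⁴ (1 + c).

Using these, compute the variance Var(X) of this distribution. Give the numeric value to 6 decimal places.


m_1 = E[X] = σ² = 9, so m_1² = 81.
m_2 = E[X²] = σ⁴ (1 + c) = 81 · (1 + 0.268293) = 81 · 1.268293 = 102.731707.
(Note m_2 − m_1² simplifies to c · σ⁴ = 0.268293 · 81.)

Var(X) = m_2 − m_1² = 102.731707 − 81 = 21.731707.


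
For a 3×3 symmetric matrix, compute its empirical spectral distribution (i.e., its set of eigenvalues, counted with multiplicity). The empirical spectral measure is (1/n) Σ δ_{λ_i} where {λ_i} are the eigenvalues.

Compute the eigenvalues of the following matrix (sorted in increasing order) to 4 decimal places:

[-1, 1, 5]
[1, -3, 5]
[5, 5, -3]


Since M is real symmetric, all three eigenvalues are real; they are the roots of det(λI − M) = λ³ − (tr M) λ² + s λ − det M, where s is the sum of the principal 2×2 minors.
tr M = -1 + (-3) + (-3) = -7.
s = ((-1)·(-3) − 1²) + ((-1)·(-3) − 5²) + ((-3)·(-3) − 5²) = 2 + (-22) + (-16) = -36.
det M (expand along row 1) = (-1)·(-16) − 1·(-28) + 5·20 = 144.
Characteristic polynomial: λ³ + 7λ² − 36λ − 144 = 0.
Substitute λ = y + (tr M)/3 = y − 2.333333 to remove the quadratic term: y³ + p·y + q = 0 with p = s − (tr M)²/3 = -52.333333 and q = −2(tr M)³/27 + (tr M)·s/3 − det M = -34.592593.
Three real roots ⇒ use the trigonometric (Viète) form: r = 2√(−p/3) = 8.353309, φ = arccos(3q/(p·r)) = arccos(0.237393) = 1.331115 rad.
y_k = r·cos(φ/3 − 2πk/3) for k = 0, 1, 2 gives y = 7.544436, -0.666667, -6.877769.
λ_k = y_k − 2.333333 gives λ = 5.2111, -3.0000, -9.2111 (check: the sum is -7.0000 = tr M).

Eigenvalues sorted in increasing order: [-9.2111, -3.0000, 5.2111].


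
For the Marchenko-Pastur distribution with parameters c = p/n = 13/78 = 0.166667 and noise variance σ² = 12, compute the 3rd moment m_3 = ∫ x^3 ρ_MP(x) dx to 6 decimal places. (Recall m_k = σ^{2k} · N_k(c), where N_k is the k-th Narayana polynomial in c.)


E[X³] = σ⁶ (1 + 3c + c²) (third MP moment). With σ² = 12 (so σ⁶ = 1728) and c = 13/78 = 0.166667: E[X³] = 1728 · (1 + 3·0.166667 + (0.166667)²) = 1728 · 1.527778.

So E[X^3] = 2640.000000.


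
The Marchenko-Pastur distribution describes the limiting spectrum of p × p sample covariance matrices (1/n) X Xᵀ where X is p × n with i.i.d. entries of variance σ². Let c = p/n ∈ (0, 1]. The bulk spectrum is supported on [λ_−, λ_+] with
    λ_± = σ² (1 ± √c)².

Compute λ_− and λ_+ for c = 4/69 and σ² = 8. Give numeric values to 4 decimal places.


c = 4/69 = 0.057971; √c = 0.240772.
λ_− = σ² (1 − √c)² = 8 · (1 − 0.240772)² = 8 · (0.759228)² = 4.611421.
λ_+ = σ² (1 + √c)² = 8 · (1 + 0.240772)² = 8 · (1.240772)² = 12.316115.

Rounded to 4 decimal places: λ_− ≈ 4.6114, λ_+ ≈ 12.3161.


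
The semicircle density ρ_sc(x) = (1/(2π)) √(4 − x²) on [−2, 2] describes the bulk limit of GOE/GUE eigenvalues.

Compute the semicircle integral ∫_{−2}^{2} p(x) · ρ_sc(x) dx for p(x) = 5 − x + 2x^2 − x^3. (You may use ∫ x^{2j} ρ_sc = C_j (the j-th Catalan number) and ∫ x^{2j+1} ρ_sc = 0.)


Write p(x) = Σ a_i x^i, split into monomials and integrate each against ρ_sc separately.
Using ∫ x^{2j} ρ_sc = C_j = (1/(j+1)) C(2j, j) (Catalan numbers) and ∫ x^{2j+1} ρ_sc = 0 (odd monomials vanish by symmetry):
  i = 0 (even): a_0 · C_{0} = 5 · 1 = 5
  i = 1 (odd): ∫ x^1 ρ_sc = 0 (vanishes)
  i = 2 (even): a_2 · C_{1} = 2 · 1 = 2
  i = 3 (odd): ∫ x^3 ρ_sc = 0 (vanishes)

Summing the contributions: ∫_{−2}^{2} p(x) ρ_sc(x) dx = 5 + 2 = 7.


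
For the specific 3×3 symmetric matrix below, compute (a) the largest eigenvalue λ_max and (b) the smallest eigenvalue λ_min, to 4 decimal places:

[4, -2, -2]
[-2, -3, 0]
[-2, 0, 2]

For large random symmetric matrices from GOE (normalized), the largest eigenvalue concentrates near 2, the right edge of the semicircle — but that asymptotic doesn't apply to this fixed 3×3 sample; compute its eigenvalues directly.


Since M is real symmetric, all three eigenvalues are real; they are the roots of det(λI − M) = λ³ − (tr M) λ² + s λ − det M, where s is the sum of the principal 2×2 minors.
tr M = 4 + (-3) + 2 = 3.
s = (4·(-3) − (-2)²) + (4·2 − (-2)²) + ((-3)·2 − 0²) = -16 + 4 + (-6) = -18.
det M (expand along row 1) = 4·(-6) − (-2)·(-4) + (-2)·(-6) = -20.
Characteristic polynomial: λ³ − 3λ² − 18λ + 20 = 0.
Substitute λ = y + (tr M)/3 = y + 1.000000 to remove the quadratic term: y³ + p·y + q = 0 with p = s − (tr M)²/3 = -21.000000 and q = −2(tr M)³/27 + (tr M)·s/3 − det M = 0.000000.
Three real roots ⇒ use the trigonometric (Viète) form: r = 2√(−p/3) = 5.291503, φ = arccos(3q/(p·r)) = arccos(0.000000) = 1.570796 rad.
y_k = r·cos(φ/3 − 2πk/3) for k = 0, 1, 2 gives y = 4.582576, 0.000000, -4.582576.
λ_k = y_k + 1.000000 gives λ = 5.5826, 1.0000, -3.5826 (check: the sum is 3.0000 = tr M).

Hence λ_max = 5.5826 and λ_min = -3.5826.


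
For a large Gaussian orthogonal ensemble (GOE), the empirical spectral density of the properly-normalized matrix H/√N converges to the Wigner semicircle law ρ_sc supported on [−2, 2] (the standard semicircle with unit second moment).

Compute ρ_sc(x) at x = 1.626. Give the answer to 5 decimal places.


ρ_sc(x) = (1/(2π)) √(4 − x²). With x = 1.626:
  4 − x² = 4 − (1.626)² = 4 − 2.643876 = 1.356124.
  √(4 − x²) = 1.164527.
  1/(2π) = 0.159155.
  ρ_sc(1.626) = 0.159155 · 1.164527 = 0.185340.

Rounded to 5 decimal places: ρ_sc(1.626) ≈ 0.18534.


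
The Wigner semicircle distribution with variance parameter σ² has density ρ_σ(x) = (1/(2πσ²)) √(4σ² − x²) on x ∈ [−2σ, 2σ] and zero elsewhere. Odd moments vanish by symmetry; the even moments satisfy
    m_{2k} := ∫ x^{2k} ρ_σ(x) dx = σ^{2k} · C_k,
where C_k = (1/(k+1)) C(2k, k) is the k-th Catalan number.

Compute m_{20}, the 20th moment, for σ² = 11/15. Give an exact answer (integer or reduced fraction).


By the scaled semicircle moment identity, m_{2k} = σ^{2k} · C_k with k = 10.
C_10 = (1/(k+1)) · C(2k, k) = (1/11) · C(20, 10) = (1/11) · 184756 = 16796.
σ^{2k} = (σ²)^k = (11/15)^10 = 25937424601/576650390625.

Therefore m_{20} = σ^{20} · C_10 = (25937424601/576650390625) · 16796 = 435644983598396/576650390625.


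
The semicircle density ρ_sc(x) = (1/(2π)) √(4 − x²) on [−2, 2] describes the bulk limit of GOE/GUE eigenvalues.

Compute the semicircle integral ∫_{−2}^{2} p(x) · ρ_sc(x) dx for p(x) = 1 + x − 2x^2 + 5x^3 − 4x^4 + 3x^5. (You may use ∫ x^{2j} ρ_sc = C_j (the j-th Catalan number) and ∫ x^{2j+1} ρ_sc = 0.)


Write p(x) = Σ a_i x^i, split into monomials and integrate each against ρ_sc separately.
Using ∫ x^{2j} ρ_sc = C_j = (1/(j+1)) C(2j, j) (Catalan numbers) and ∫ x^{2j+1} ρ_sc = 0 (odd monomials vanish by symmetry):
  i = 0 (even): a_0 · C_{0} = 1 · 1 = 1
  i = 1 (odd): ∫ x^1 ρ_sc = 0 (vanishes)
  i = 2 (even): a_2 · C_{1} = -2 · 1 = -2
  i = 3 (odd): ∫ x^3 ρ_sc = 0 (vanishes)
  i = 4 (even): a_4 · C_{2} = -4 · 2 = -8
  i = 5 (odd): ∫ x^5 ρ_sc = 0 (vanishes)

Summing the contributions: ∫_{−2}^{2} p(x) ρ_sc(x) dx = 1 + (-2) + (-8) = -9.


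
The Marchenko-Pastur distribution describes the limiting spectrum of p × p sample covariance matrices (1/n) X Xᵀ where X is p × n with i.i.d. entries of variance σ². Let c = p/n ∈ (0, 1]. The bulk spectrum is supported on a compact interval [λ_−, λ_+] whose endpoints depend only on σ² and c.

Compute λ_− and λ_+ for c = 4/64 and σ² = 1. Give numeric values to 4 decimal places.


c = 4/64 = 0.062500; √c = 0.250000.
λ_− = σ² (1 − √c)² = 1 · (1 − 0.250000)² = 1 · (0.750000)² = 0.562500.
λ_+ = σ² (1 + √c)² = 1 · (1 + 0.250000)² = 1 · (1.250000)² = 1.562500.

Rounded to 4 decimal places: λ_− ≈ 0.5625, λ_+ ≈ 1.5625.


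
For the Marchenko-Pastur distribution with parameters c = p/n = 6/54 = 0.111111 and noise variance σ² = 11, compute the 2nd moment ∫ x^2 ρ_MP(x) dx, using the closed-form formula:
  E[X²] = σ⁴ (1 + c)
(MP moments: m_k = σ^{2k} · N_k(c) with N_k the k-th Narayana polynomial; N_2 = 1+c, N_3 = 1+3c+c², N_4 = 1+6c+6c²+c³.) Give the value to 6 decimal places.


E[X²] = σ⁴ (1 + c) (second MP moment). With σ² = 11 (so σ⁴ = 121) and c = 6/54 = 0.111111: E[X²] = 121 · (1 + 0.111111) = 121 · 1.111111.

So E[X^2] = 134.444444.


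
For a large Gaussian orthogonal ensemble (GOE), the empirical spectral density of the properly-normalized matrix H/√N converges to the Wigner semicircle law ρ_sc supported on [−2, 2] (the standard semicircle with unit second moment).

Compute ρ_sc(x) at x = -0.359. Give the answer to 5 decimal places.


ρ_sc(x) = (1/(2π)) √(4 − x²). With x = -0.359:
  4 − x² = 4 − (-0.359)² = 4 − 0.128881 = 3.871119.
  √(4 − x²) = 1.967516.
  1/(2π) = 0.159155.
  ρ_sc(-0.359) = 0.159155 · 1.967516 = 0.313140.

Rounded to 5 decimal places: ρ_sc(-0.359) ≈ 0.31314.


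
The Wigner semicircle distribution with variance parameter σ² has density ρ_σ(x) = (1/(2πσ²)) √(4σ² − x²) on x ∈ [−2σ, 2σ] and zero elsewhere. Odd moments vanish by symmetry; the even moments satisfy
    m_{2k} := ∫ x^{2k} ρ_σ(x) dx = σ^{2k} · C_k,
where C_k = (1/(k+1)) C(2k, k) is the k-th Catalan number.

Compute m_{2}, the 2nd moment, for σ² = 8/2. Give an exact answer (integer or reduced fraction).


By the scaled semicircle moment identity, m_{2k} = σ^{2k} · C_k with k = 1.
C_1 = (1/(k+1)) · C(2k, k) = (1/2) · C(2, 1) = (1/2) · 2 = 1.
σ^{2k} = (σ²)^k = (8/2)^1 = 4.

Therefore m_{2} = σ^{2} · C_1 = 4 · 1 = 4.


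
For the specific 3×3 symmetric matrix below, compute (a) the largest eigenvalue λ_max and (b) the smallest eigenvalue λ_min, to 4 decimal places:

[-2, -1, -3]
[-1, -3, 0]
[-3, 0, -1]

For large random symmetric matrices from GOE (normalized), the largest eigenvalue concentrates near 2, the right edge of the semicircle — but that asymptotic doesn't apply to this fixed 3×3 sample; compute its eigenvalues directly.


Since M is real symmetric, all three eigenvalues are real; they are the roots of det(λI − M) = λ³ − (tr M) λ² + s λ − det M, where s is the sum of the principal 2×2 minors.
tr M = -2 + (-3) + (-1) = -6.
s = ((-2)·(-3) − (-1)²) + ((-2)·(-1) − (-3)²) + ((-3)·(-1) − 0²) = 5 + (-7) + 3 = 1.
det M (expand along row 1) = (-2)·3 − (-1)·1 + (-3)·(-9) = 22.
Characteristic polynomial: λ³ + 6λ² + λ − 22 = 0.
Substitute λ = y + (tr M)/3 = y − 2.000000 to remove the quadratic term: y³ + p·y + q = 0 with p = s − (tr M)²/3 = -11.000000 and q = −2(tr M)³/27 + (tr M)·s/3 − det M = -8.000000.
Three real roots ⇒ use the trigonometric (Viète) form: r = 2√(−p/3) = 3.829708, φ = arccos(3q/(p·r)) = arccos(0.569709) = 0.964645 rad.
y_k = r·cos(φ/3 − 2πk/3) for k = 0, 1, 2 gives y = 3.633425, -0.768540, -2.864885.
λ_k = y_k − 2.000000 gives λ = 1.6334, -2.7685, -4.8649 (check: the sum is -6.0000 = tr M).

Hence λ_max = 1.6334 and λ_min = -4.8649.


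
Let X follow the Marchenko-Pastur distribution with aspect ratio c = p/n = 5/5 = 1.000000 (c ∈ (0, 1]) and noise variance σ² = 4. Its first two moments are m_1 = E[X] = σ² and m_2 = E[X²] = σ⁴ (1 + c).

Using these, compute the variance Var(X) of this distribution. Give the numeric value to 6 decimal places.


m_1 = E[X] = σ² = 4, so m_1² = 16.
m_2 = E[X²] = σ⁴ (1 + c) = 16 · (1 + 1.000000) = 16 · 2.000000 = 32.000000.
(Note m_2 − m_1² simplifies to c · σ⁴ = 1.000000 · 16.)

Var(X) = m_2 − m_1² = 32.000000 − 16 = 16.000000.


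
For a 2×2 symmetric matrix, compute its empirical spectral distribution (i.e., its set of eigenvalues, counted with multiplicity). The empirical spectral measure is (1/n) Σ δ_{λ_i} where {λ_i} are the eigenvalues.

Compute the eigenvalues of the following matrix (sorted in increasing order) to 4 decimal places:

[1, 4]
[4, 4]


Since M is real symmetric, both eigenvalues are real; they are the roots of det(λI − M) = λ² − (tr M) λ + det M.
tr M = 1 + 4 = 5.
det M = 1·4 − 4² = 4 − 16 = -12.
Characteristic polynomial: λ² − 5λ − 12 = 0.
Discriminant Δ = (tr M)² − 4·det M = 25 − (-48) = 73; √Δ = 8.544004.
λ = (tr M ± √Δ)/2 = (5 ± 8.544004)/2, giving (tr M − √Δ)/2 = -1.7720 and (tr M + √Δ)/2 = 6.7720.

Eigenvalues sorted in increasing order: [-1.7720, 6.7720].


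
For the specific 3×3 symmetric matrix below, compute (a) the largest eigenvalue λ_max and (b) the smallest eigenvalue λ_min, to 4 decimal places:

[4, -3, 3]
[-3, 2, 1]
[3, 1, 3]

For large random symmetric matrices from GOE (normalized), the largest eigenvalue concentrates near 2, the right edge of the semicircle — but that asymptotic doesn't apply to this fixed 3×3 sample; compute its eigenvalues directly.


Since M is real symmetric, all three eigenvalues are real; they are the roots of det(λI − M) = λ³ − (tr M) λ² + s λ − det M, where s is the sum of the principal 2×2 minors.
tr M = 4 + 2 + 3 = 9.
s = (4·2 − (-3)²) + (4·3 − 3²) + (2·3 − 1²) = -1 + 3 + 5 = 7.
det M (expand along row 1) = 4·5 − (-3)·(-12) + 3·(-9) = -43.
Characteristic polynomial: λ³ − 9λ² + 7λ + 43 = 0.
Substitute λ = y + (tr M)/3 = y + 3.000000 to remove the quadratic term: y³ + p·y + q = 0 with p = s − (tr M)²/3 = -20.000000 and q = −2(tr M)³/27 + (tr M)·s/3 − det M = 10.000000.
Three real roots ⇒ use the trigonometric (Viète) form: r = 2√(−p/3) = 5.163978, φ = arccos(3q/(p·r)) = arccos(-0.290474) = 1.865518 rad.
y_k = r·cos(φ/3 − 2πk/3) for k = 0, 1, 2 gives y = 4.197324, 0.506497, -4.703821.
λ_k = y_k + 3.000000 gives λ = 7.1973, 3.5065, -1.7038 (check: the sum is 9.0000 = tr M).

Hence λ_max = 7.1973 and λ_min = -1.7038.


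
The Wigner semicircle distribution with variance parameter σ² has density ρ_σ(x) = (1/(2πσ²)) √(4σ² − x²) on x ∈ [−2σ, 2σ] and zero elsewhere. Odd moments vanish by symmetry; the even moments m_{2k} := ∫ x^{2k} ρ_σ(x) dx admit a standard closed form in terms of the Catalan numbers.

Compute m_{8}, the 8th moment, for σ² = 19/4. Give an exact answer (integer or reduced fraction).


By the scaled semicircle moment identity, m_{2k} = σ^{2k} · C_k with k = 4.
C_4 = (1/(k+1)) · C(2k, k) = (1/5) · C(8, 4) = (1/5) · 70 = 14.
σ^{2k} = (σ²)^k = (19/4)^4 = 130321/256.

Therefore m_{8} = σ^{8} · C_4 = (130321/256) · 14 = 912247/128.


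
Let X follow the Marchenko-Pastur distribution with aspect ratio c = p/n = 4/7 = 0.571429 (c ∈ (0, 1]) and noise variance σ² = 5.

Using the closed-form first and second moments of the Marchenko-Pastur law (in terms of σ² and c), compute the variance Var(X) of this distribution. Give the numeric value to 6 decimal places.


Recall the MP moments m_1 = E[X] = σ² and m_2 = E[X²] = σ⁴ (1 + c).
m_1 = E[X] = σ² = 5, so m_1² = 25.
m_2 = E[X²] = σ⁴ (1 + c) = 25 · (1 + 0.571429) = 25 · 1.571429 = 39.285714.
(Note m_2 − m_1² simplifies to c · σ⁴ = 0.571429 · 25.)

Var(X) = m_2 − m_1² = 39.285714 − 25 = 14.285714.


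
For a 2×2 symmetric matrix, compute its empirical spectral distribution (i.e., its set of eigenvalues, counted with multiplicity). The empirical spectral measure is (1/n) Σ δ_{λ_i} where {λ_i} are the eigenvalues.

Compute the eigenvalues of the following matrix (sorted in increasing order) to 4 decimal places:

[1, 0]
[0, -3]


Since M is real symmetric, both eigenvalues are real; they are the roots of det(λI − M) = λ² − (tr M) λ + det M.
tr M = 1 + (-3) = -2.
det M = 1·(-3) − 0² = -3 − 0 = -3.
Characteristic polynomial: λ² + 2λ − 3 = 0.
Discriminant Δ = (tr M)² − 4·det M = 4 − (-12) = 16; √Δ = 4.000000.
λ = (tr M ± √Δ)/2 = (-2 ± 4.000000)/2, giving (tr M − √Δ)/2 = -3.0000 and (tr M + √Δ)/2 = 1.0000.

Eigenvalues sorted in increasing order: [-3.0000, 1.0000].


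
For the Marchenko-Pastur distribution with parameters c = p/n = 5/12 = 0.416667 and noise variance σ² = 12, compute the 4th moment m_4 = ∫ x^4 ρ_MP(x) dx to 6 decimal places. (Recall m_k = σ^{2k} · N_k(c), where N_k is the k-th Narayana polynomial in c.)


E[X⁴] = σ⁸ (1 + 6c + 6c² + c³) (fourth MP moment). With σ² = 12 (so σ⁸ = 20736) and c = 5/12 = 0.416667: E[X⁴] = 20736 · (1 + 6·0.416667 + 6·(0.416667)² + (0.416667)³) = 20736 · 4.614005.

So E[X^4] = 95676.000000.


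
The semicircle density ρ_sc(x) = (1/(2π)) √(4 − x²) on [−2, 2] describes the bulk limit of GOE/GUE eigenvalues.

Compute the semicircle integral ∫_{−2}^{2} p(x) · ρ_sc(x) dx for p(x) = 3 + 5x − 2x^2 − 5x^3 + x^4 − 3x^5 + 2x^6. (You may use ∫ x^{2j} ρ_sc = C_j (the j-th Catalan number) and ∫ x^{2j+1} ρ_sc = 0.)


Write p(x) = Σ a_i x^i, split into monomials and integrate each against ρ_sc separately.
Using ∫ x^{2j} ρ_sc = C_j = (1/(j+1)) C(2j, j) (Catalan numbers) and ∫ x^{2j+1} ρ_sc = 0 (odd monomials vanish by symmetry):
  i = 0 (even): a_0 · C_{0} = 3 · 1 = 3
  i = 1 (odd): ∫ x^1 ρ_sc = 0 (vanishes)
  i = 2 (even): a_2 · C_{1} = -2 · 1 = -2
  i = 3 (odd): ∫ x^3 ρ_sc = 0 (vanishes)
  i = 4 (even): a_4 · C_{2} = 1 · 2 = 2
  i = 5 (odd): ∫ x^5 ρ_sc = 0 (vanishes)
  i = 6 (even): a_6 · C_{3} = 2 · 5 = 10

Summing the contributions: ∫_{−2}^{2} p(x) ρ_sc(x) dx = 3 + (-2) + 2 + 10 = 13.


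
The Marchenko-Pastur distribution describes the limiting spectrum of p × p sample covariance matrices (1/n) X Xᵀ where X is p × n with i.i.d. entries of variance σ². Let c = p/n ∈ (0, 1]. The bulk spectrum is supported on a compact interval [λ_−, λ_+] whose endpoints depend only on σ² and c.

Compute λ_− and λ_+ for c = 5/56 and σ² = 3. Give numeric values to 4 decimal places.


c = 5/56 = 0.089286; √c = 0.298807.
λ_− = σ² (1 − √c)² = 3 · (1 − 0.298807)² = 3 · (0.701193)² = 1.475014.
λ_+ = σ² (1 + √c)² = 3 · (1 + 0.298807)² = 3 · (1.298807)² = 5.060700.

Rounded to 4 decimal places: λ_− ≈ 1.4750, λ_+ ≈ 5.0607.


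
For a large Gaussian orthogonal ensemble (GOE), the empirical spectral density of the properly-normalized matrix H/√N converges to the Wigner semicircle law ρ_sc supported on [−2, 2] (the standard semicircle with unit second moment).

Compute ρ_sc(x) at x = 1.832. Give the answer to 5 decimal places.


ρ_sc(x) = (1/(2π)) √(4 − x²). With x = 1.832:
  4 − x² = 4 − (1.832)² = 4 − 3.356224 = 0.643776.
  √(4 − x²) = 0.802357.
  1/(2π) = 0.159155.
  ρ_sc(1.832) = 0.159155 · 0.802357 = 0.127699.

Rounded to 5 decimal places: ρ_sc(1.832) ≈ 0.12770.


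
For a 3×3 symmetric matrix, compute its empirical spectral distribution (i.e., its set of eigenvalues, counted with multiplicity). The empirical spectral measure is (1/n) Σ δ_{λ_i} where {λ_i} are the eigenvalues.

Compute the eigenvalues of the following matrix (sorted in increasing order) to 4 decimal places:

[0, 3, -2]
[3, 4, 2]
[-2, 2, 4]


Since M is real symmetric, all three eigenvalues are real; they are the roots of det(λI − M) = λ³ − (tr M) λ² + s λ − det M, where s is the sum of the principal 2×2 minors.
tr M = 0 + 4 + 4 = 8.
s = (0·4 − 3²) + (0·4 − (-2)²) + (4·4 − 2²) = -9 + (-4) + 12 = -1.
det M (expand along row 1) = 0·12 − 3·16 + (-2)·14 = -76.
Characteristic polynomial: λ³ − 8λ² − λ + 76 = 0.
Substitute λ = y + (tr M)/3 = y + 2.666667 to remove the quadratic term: y³ + p·y + q = 0 with p = s − (tr M)²/3 = -22.333333 and q = −2(tr M)³/27 + (tr M)·s/3 − det M = 35.407407.
Three real roots ⇒ use the trigonometric (Viète) form: r = 2√(−p/3) = 5.456902, φ = arccos(3q/(p·r)) = arccos(-0.871597) = 2.629247 rad.
y_k = r·cos(φ/3 − 2πk/3) for k = 0, 1, 2 gives y = 3.491924, 1.885592, -5.377516.
λ_k = y_k + 2.666667 gives λ = 6.1586, 4.5523, -2.7108 (check: the sum is 8.0000 = tr M).

Eigenvalues sorted in increasing order: [-2.7108, 4.5523, 6.1586].


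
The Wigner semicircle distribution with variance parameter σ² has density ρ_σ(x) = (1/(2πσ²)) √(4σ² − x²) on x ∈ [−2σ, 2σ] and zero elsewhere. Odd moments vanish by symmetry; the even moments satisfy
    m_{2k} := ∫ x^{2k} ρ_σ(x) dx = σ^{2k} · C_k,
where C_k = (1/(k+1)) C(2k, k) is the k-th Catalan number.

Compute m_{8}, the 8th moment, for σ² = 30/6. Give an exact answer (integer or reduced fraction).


By the scaled semicircle moment identity, m_{2k} = σ^{2k} · C_k with k = 4.
C_4 = (1/(k+1)) · C(2k, k) = (1/5) · C(8, 4) = (1/5) · 70 = 14.
σ^{2k} = (σ²)^k = (30/6)^4 = 625.

Therefore m_{8} = σ^{8} · C_4 = 625 · 14 = 8750.


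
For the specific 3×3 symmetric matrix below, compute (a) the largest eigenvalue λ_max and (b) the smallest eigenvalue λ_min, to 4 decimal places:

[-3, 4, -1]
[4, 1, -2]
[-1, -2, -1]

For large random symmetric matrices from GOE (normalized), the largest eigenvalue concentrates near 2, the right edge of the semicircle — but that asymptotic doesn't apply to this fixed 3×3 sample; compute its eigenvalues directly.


Since M is real symmetric, all three eigenvalues are real; they are the roots of det(λI − M) = λ³ − (tr M) λ² + s λ − det M, where s is the sum of the principal 2×2 minors.
tr M = -3 + 1 + (-1) = -3.
s = ((-3)·1 − 4²) + ((-3)·(-1) − (-1)²) + (1·(-1) − (-2)²) = -19 + 2 + (-5) = -22.
det M (expand along row 1) = (-3)·(-5) − 4·(-6) + (-1)·(-7) = 46.
Characteristic polynomial: λ³ + 3λ² − 22λ − 46 = 0.
Substitute λ = y + (tr M)/3 = y − 1.000000 to remove the quadratic term: y³ + p·y + q = 0 with p = s − (tr M)²/3 = -25.000000 and q = −2(tr M)³/27 + (tr M)·s/3 − det M = -22.000000.
Three real roots ⇒ use the trigonometric (Viète) form: r = 2√(−p/3) = 5.773503, φ = arccos(3q/(p·r)) = arccos(0.457261) = 1.095883 rad.
y_k = r·cos(φ/3 − 2πk/3) for k = 0, 1, 2 gives y = 5.392559, -0.910159, -4.482401.
λ_k = y_k − 1.000000 gives λ = 4.3926, -1.9102, -5.4824 (check: the sum is -3.0000 = tr M).

Hence λ_max = 4.3926 and λ_min = -5.4824.


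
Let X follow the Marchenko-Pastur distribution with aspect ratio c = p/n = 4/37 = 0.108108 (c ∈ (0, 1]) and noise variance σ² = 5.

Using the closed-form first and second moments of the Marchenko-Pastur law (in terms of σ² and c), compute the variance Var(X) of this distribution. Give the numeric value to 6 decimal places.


Recall the MP moments m_1 = E[X] = σ² and m_2 = E[X²] = σ⁴ (1 + c).
m_1 = E[X] = σ² = 5, so m_1² = 25.
m_2 = E[X²] = σ⁴ (1 + c) = 25 · (1 + 0.108108) = 25 · 1.108108 = 27.702703.
(Note m_2 − m_1² simplifies to c · σ⁴ = 0.108108 · 25.)

Var(X) = m_2 − m_1² = 27.702703 − 25 = 2.702703.


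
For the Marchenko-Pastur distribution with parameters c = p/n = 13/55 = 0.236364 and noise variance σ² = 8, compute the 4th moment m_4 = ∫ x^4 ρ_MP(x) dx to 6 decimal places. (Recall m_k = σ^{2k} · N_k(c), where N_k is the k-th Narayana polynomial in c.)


E[X⁴] = σ⁸ (1 + 6c + 6c² + c³) (fourth MP moment). With σ² = 8 (so σ⁸ = 4096) and c = 13/55 = 0.236364: E[X⁴] = 4096 · (1 + 6·0.236364 + 6·(0.236364)² + (0.236364)³) = 4096 · 2.766594.

So E[X^4] = 11331.967134.


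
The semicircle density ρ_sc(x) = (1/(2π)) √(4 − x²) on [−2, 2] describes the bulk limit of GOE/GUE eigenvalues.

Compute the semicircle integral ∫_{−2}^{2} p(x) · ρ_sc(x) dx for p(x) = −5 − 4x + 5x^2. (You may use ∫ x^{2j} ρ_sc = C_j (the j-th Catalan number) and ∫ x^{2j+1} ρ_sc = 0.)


Write p(x) = Σ a_i x^i, split into monomials and integrate each against ρ_sc separately.
Using ∫ x^{2j} ρ_sc = C_j = (1/(j+1)) C(2j, j) (Catalan numbers) and ∫ x^{2j+1} ρ_sc = 0 (odd monomials vanish by symmetry):
  i = 0 (even): a_0 · C_{0} = -5 · 1 = -5
  i = 1 (odd): ∫ x^1 ρ_sc = 0 (vanishes)
  i = 2 (even): a_2 · C_{1} = 5 · 1 = 5

Summing the contributions: ∫_{−2}^{2} p(x) ρ_sc(x) dx = (-5) + 5 = 0.


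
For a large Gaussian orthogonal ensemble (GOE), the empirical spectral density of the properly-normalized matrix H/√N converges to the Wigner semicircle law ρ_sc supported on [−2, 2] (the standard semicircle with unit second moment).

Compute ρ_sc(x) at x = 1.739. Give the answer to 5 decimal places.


ρ_sc(x) = (1/(2π)) √(4 − x²). With x = 1.739:
  4 − x² = 4 − (1.739)² = 4 − 3.024121 = 0.975879.
  √(4 − x²) = 0.987866.
  1/(2π) = 0.159155.
  ρ_sc(1.739) = 0.159155 · 0.987866 = 0.157224.

Rounded to 5 decimal places: ρ_sc(1.739) ≈ 0.15722.


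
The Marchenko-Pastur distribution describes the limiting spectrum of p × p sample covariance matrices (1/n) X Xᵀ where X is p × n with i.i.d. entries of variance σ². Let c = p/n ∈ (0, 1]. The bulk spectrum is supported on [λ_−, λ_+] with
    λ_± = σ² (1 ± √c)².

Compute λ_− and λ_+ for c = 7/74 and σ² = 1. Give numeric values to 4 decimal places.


c = 7/74 = 0.094595; √c = 0.307562.
λ_− = σ² (1 − √c)² = 1 · (1 − 0.307562)² = 1 · (0.692438)² = 0.479470.
λ_+ = σ² (1 + √c)² = 1 · (1 + 0.307562)² = 1 · (1.307562)² = 1.709719.

Rounded to 4 decimal places: λ_− ≈ 0.4795, λ_+ ≈ 1.7097.


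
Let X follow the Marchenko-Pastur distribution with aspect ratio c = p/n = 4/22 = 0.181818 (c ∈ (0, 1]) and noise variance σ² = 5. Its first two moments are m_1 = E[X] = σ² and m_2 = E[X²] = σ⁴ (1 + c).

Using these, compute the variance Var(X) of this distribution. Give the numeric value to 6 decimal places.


m_1 = E[X] = σ² = 5, so m_1² = 25.
m_2 = E[X²] = σ⁴ (1 + c) = 25 · (1 + 0.181818) = 25 · 1.181818 = 29.545455.
(Note m_2 − m_1² simplifies to c · σ⁴ = 0.181818 · 25.)

Var(X) = m_2 − m_1² = 29.545455 − 25 = 4.545455.


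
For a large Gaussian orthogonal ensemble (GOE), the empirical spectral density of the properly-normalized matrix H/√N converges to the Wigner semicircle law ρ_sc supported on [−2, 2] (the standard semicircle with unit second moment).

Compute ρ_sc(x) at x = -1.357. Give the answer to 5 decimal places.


ρ_sc(x) = (1/(2π)) √(4 − x²). With x = -1.357:
  4 − x² = 4 − (-1.357)² = 4 − 1.841449 = 2.158551.
  √(4 − x²) = 1.469201.
  1/(2π) = 0.159155.
  ρ_sc(-1.357) = 0.159155 · 1.469201 = 0.233831.

Rounded to 5 decimal places: ρ_sc(-1.357) ≈ 0.23383.


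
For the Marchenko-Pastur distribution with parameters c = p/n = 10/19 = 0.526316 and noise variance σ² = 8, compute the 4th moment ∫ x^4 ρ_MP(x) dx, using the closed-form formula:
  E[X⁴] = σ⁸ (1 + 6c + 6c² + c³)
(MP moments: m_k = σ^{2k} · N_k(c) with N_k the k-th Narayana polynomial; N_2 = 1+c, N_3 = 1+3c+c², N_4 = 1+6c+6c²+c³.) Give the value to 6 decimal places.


E[X⁴] = σ⁸ (1 + 6c + 6c² + c³) (fourth MP moment). With σ² = 8 (so σ⁸ = 4096) and c = 10/19 = 0.526316: E[X⁴] = 4096 · (1 + 6·0.526316 + 6·(0.526316)² + (0.526316)³) = 4096 · 5.965738.

So E[X^4] = 24435.664674.


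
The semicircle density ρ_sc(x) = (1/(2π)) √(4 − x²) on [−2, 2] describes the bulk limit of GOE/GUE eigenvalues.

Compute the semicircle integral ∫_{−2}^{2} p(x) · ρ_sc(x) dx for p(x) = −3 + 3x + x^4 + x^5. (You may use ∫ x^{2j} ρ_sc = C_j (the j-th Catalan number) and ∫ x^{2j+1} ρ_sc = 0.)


Write p(x) = Σ a_i x^i, split into monomials and integrate each against ρ_sc separately.
Using ∫ x^{2j} ρ_sc = C_j = (1/(j+1)) C(2j, j) (Catalan numbers) and ∫ x^{2j+1} ρ_sc = 0 (odd monomials vanish by symmetry):
  i = 0 (even): a_0 · C_{0} = -3 · 1 = -3
  i = 1 (odd): ∫ x^1 ρ_sc = 0 (vanishes)
  i = 4 (even): a_4 · C_{2} = 1 · 2 = 2
  i = 5 (odd): ∫ x^5 ρ_sc = 0 (vanishes)

Summing the contributions: ∫_{−2}^{2} p(x) ρ_sc(x) dx = (-3) + 2 = -1.


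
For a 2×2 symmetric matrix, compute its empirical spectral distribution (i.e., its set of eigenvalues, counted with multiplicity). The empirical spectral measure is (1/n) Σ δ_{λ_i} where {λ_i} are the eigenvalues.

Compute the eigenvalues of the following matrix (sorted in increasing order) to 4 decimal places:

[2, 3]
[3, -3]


Since M is real symmetric, both eigenvalues are real; they are the roots of det(λI − M) = λ² − (tr M) λ + det M.
tr M = 2 + (-3) = -1.
det M = 2·(-3) − 3² = -6 − 9 = -15.
Characteristic polynomial: λ² + λ − 15 = 0.
Discriminant Δ = (tr M)² − 4·det M = 1 − (-60) = 61; √Δ = 7.810250.
λ = (tr M ± √Δ)/2 = (-1 ± 7.810250)/2, giving (tr M − √Δ)/2 = -4.4051 and (tr M + √Δ)/2 = 3.4051.

Eigenvalues sorted in increasing order: [-4.4051, 3.4051].


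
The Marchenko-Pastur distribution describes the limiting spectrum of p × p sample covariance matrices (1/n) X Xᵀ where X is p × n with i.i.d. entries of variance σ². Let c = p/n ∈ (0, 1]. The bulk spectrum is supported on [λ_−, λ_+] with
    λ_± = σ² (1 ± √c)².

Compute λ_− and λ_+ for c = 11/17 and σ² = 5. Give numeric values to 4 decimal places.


c = 11/17 = 0.647059; √c = 0.804400.
λ_− = σ² (1 − √c)² = 5 · (1 − 0.804400)² = 5 · (0.195600)² = 0.191297.
λ_+ = σ² (1 + √c)² = 5 · (1 + 0.804400)² = 5 · (1.804400)² = 16.279291.

Rounded to 4 decimal places: λ_− ≈ 0.1913, λ_+ ≈ 16.2793.


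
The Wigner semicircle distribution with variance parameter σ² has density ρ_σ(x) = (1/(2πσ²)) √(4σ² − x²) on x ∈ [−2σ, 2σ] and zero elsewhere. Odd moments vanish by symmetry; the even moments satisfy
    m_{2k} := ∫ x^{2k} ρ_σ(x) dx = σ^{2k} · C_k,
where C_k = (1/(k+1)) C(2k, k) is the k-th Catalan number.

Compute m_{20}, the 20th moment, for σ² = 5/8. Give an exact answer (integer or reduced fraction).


By the scaled semicircle moment identity, m_{2k} = σ^{2k} · C_k with k = 10.
C_10 = (1/(k+1)) · C(2k, k) = (1/11) · C(20, 10) = (1/11) · 184756 = 16796.
σ^{2k} = (σ²)^k = (5/8)^10 = 9765625/1073741824.

Therefore m_{20} = σ^{20} · C_10 = (9765625/1073741824) · 16796 = 41005859375/268435456.


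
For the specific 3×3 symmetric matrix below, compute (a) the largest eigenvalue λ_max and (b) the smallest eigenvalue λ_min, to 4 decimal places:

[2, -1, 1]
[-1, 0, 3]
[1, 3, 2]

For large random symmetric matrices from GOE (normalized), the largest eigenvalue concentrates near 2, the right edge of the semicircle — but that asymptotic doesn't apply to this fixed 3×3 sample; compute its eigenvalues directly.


Since M is real symmetric, all three eigenvalues are real; they are the roots of det(λI − M) = λ³ − (tr M) λ² + s λ − det M, where s is the sum of the principal 2×2 minors.
tr M = 2 + 0 + 2 = 4.
s = (2·0 − (-1)²) + (2·2 − 1²) + (0·2 − 3²) = -1 + 3 + (-9) = -7.
det M (expand along row 1) = 2·(-9) − (-1)·(-5) + 1·(-3) = -26.
Characteristic polynomial: λ³ − 4λ² − 7λ + 26 = 0.
Substitute λ = y + (tr M)/3 = y + 1.333333 to remove the quadratic term: y³ + p·y + q = 0 with p = s − (tr M)²/3 = -12.333333 and q = −2(tr M)³/27 + (tr M)·s/3 − det M = 11.925926.
Three real roots ⇒ use the trigonometric (Viète) form: r = 2√(−p/3) = 4.055175, φ = arccos(3q/(p·r)) = arccos(-0.715358) = 2.367932 rad.
y_k = r·cos(φ/3 − 2πk/3) for k = 0, 1, 2 gives y = 2.856201, 1.064874, -3.921075.
λ_k = y_k + 1.333333 gives λ = 4.1895, 2.3982, -2.5877 (check: the sum is 4.0000 = tr M).

Hence λ_max = 4.1895 and λ_min = -2.5877.


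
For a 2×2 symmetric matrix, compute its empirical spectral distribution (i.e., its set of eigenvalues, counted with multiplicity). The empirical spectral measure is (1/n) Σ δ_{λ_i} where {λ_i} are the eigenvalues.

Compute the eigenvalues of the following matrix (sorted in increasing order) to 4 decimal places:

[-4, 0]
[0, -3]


Since M is real symmetric, both eigenvalues are real; they are the roots of det(λI − M) = λ² − (tr M) λ + det M.
tr M = -4 + (-3) = -7.
det M = (-4)·(-3) − 0² = 12 − 0 = 12.
Characteristic polynomial: λ² + 7λ + 12 = 0.
Discriminant Δ = (tr M)² − 4·det M = 49 − 48 = 1; √Δ = 1.000000.
λ = (tr M ± √Δ)/2 = (-7 ± 1.000000)/2, giving (tr M − √Δ)/2 = -4.0000 and (tr M + √Δ)/2 = -3.0000.

Eigenvalues sorted in increasing order: [-4.0000, -3.0000].


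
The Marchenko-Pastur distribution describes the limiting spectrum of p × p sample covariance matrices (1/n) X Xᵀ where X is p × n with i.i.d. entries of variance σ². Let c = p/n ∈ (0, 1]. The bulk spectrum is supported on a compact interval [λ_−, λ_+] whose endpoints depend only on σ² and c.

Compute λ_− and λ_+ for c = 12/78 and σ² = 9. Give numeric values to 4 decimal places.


c = 12/78 = 0.153846; √c = 0.392232.
λ_− = σ² (1 − √c)² = 9 · (1 − 0.392232)² = 9 · (0.607768)² = 3.324435.
λ_+ = σ² (1 + √c)² = 9 · (1 + 0.392232)² = 9 · (1.392232)² = 17.444796.

Rounded to 4 decimal places: λ_− ≈ 3.3244, λ_+ ≈ 17.4448.


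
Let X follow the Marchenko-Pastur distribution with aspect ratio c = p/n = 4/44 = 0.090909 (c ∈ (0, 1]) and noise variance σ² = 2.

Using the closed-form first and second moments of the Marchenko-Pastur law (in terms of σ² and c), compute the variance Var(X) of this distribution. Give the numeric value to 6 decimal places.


Recall the MP moments m_1 = E[X] = σ² and m_2 = E[X²] = σ⁴ (1 + c).
m_1 = E[X] = σ² = 2, so m_1² = 4.
m_2 = E[X²] = σ⁴ (1 + c) = 4 · (1 + 0.090909) = 4 · 1.090909 = 4.363636.
(Note m_2 − m_1² simplifies to c · σ⁴ = 0.090909 · 4.)

Var(X) = m_2 − m_1² = 4.363636 − 4 = 0.363636.
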